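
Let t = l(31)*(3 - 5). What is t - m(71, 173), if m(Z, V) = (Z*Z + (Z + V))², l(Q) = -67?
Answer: -27931091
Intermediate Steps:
m(Z, V) = (V + Z + Z²)² (m(Z, V) = (Z² + (V + Z))² = (V + Z + Z²)²)
t = 134 (t = -67*(3 - 5) = -67*(-2) = 134)
t - m(71, 173) = 134 - (173 + 71 + 71²)² = 134 - (173 + 71 + 5041)² = 134 - 1*5285² = 134 - 1*27931225 = 134 - 27931225 = -27931091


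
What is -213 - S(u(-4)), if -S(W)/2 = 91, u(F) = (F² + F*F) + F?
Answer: -31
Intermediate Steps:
u(F) = F + 2*F² (u(F) = (F² + F²) + F = 2*F² + F = F + 2*F²)
S(W) = -182 (S(W) = -2*91 = -182)
-213 - S(u(-4)) = -213 - 1*(-182) = -213 + 182 = -31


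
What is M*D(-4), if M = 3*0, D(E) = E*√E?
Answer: 0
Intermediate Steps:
D(E) = E^(3/2)
M = 0
M*D(-4) = 0*(-4)^(3/2) = 0*(-8*I) = 0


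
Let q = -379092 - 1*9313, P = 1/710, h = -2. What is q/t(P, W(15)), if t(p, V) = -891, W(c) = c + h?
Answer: 388405/891 ≈ 435.92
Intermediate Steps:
W(c) = -2 + c (W(c) = c - 2 = -2 + c)
P = 1/710 ≈ 0.0014085
q = -388405 (q = -379092 - 9313 = -388405)
q/t(P, W(15)) = -388405/(-891) = -388405*(-1/891) = 388405/891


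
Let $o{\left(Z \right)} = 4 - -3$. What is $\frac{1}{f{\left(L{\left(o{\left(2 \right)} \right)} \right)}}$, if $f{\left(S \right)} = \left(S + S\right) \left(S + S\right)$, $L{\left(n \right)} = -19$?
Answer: $\frac{1}{1444} \approx 0.00069252$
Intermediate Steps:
$o{\left(Z \right)} = 7$ ($o{\left(Z \right)} = 4 + 3 = 7$)
$f{\left(S \right)} = 4 S^{2}$ ($f{\left(S \right)} = 2 S 2 S = 4 S^{2}$)
$\frac{1}{f{\left(L{\left(o{\left(2 \right)} \right)} \right)}} = \frac{1}{4 \left(-19\right)^{2}} = \frac{1}{4 \cdot 361} = \frac{1}{1444}$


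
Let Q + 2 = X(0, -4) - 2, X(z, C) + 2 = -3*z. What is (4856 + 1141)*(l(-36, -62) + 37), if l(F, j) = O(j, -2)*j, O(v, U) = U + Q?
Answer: 3196401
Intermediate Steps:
X(z, C) = -2 - 3*z
Q = -6 (Q = -2 + ((-2 - 3*0) - 2) = -2 + ((-2 + 0) - 2) = -2 + (-2 - 2) = -2 - 4 = -6)
O(v, U) = -6 + U (O(v, U) = U - 6 = -6 + U)
l(F, j) = -8*j (l(F, j) = (-6 - 2)*j = -8*j)
(4856 + 1141)*(l(-36, -62) + 37) = (4856 + 1141)*(-8*(-62) + 37) = 5997*(496 + 37) = 5997*533 = 3196401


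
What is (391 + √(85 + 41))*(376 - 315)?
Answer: 23851 + 183*√14 ≈ 24536.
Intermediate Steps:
(391 + √(85 + 41))*(376 - 315) = (391 + √126)*61 = (391 + 3*√14)*61 = 23851 + 183*√14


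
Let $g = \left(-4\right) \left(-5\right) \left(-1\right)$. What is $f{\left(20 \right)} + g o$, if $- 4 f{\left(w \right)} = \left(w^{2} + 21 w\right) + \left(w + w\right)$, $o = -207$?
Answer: $3925$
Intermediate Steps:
$g = -20$ ($g = 20 \left(-1\right) = -20$)
$f{\left(w \right)} = - \frac{23 w}{4} - \frac{w^{2}}{4}$ ($f{\left(w \right)} = - \frac{\left(w^{2} + 21 w\right) + \left(w + w\right)}{4} = - \frac{\left(w^{2} + 21 w\right) + 2 w}{4} = - \frac{w^{2} + 23 w}{4} = - \frac{23 w}{4} - \frac{w^{2}}{4}$)
$f{\left(20 \right)} + g o = \left(- \frac{1}{4}\right) 20 \left(23 + 20\right) - -4140 = \left(- \frac{1}{4}\right) 20 \cdot 43 + 4140 = -215 + 4140 = 3925$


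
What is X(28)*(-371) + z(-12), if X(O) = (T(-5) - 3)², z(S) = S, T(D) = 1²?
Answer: -1496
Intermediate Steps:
T(D) = 1
X(O) = 4 (X(O) = (1 - 3)² = (-2)² = 4)
X(28)*(-371) + z(-12) = 4*(-371) - 12 = -1484 - 12 = -1496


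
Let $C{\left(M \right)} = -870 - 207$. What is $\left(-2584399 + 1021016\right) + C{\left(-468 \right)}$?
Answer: $-1564460$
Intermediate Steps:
$C{\left(M \right)} = -1077$
$\left(-2584399 + 1021016\right) + C{\left(-468 \right)} = \left(-2584399 + 1021016\right) - 1077 = -1563383 - 1077 = -1564460$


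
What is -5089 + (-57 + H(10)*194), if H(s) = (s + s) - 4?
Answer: -2042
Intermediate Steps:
H(s) = -4 + 2*s (H(s) = 2*s - 4 = -4 + 2*s)
-5089 + (-57 + H(10)*194) = -5089 + (-57 + (-4 + 2*10)*194) = -5089 + (-57 + (-4 + 20)*194) = -5089 + (-57 + 16*194) = -5089 + (-57 + 3104) = -5089 + 3047 = -2042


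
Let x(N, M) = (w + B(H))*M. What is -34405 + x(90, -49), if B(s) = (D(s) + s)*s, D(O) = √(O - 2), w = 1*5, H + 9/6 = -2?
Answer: -141001/4 + 343*I*√22/4 ≈ -35250.0 + 402.2*I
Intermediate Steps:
H = -7/2 (H = -3/2 - 2 = -7/2 ≈ -3.5000)
w = 5
D(O) = √(-2 + O)
B(s) = s*(s + √(-2 + s)) (B(s) = (√(-2 + s) + s)*s = (s + √(-2 + s))*s = s*(s + √(-2 + s)))
x(N, M) = M*(69/4 - 7*I*√22/4) (x(N, M) = (5 - 7*(-7/2 + √(-2 - 7/2))/2)*M = (5 - 7*(-7/2 + √(-11/2))/2)*M = (5 - 7*(-7/2 + I*√22/2)/2)*M = (5 + (49/4 - 7*I*√22/4))*M = (69/4 - 7*I*√22/4)*M = M*(69/4 - 7*I*√22/4))
-34405 + x(90, -49) = -34405 + (¼)*(-49)*(69 - 7*I*√22) = -34405 + (-3381/4 + 343*I*√22/4) = -141001/4 + 343*I*√22/4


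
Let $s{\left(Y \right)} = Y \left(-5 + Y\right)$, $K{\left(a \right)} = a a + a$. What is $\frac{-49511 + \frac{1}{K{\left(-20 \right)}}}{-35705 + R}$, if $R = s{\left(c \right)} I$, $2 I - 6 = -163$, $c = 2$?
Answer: $\frac{18814179}{13388920} \approx 1.4052$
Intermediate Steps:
$I = - \frac{157}{2}$ ($I = 3 + \frac{1}{2} \left(-163\right) = 3 - \frac{163}{2} = - \frac{157}{2} \approx -78.5$)
$K{\left(a \right)} = a + a^{2}$ ($K{\left(a \right)} = a^{2} + a = a + a^{2}$)
$R = 471$ ($R = 2 \left(-5 + 2\right) \left(- \frac{157}{2}\right) = 2 \left(-3\right) \left(- \frac{157}{2}\right) = \left(-6\right) \left(- \frac{157}{2}\right) = 471$)
$\frac{-49511 + \frac{1}{K{\left(-20 \right)}}}{-35705 + R} = \frac{-49511 + \frac{1}{\left(-20\right) \left(1 - 20\right)}}{-35705 + 471} = \frac{-49511 + \frac{1}{\left(-20\right) \left(-19\right)}}{-35234} = \left(-49511 + \frac{1}{380}\right) \left(- \frac{1}{35234}\right) = \left(- \frac{18814179}{380}\right) \left(- \frac{1}{35234}\right) = \frac{18814179}{13388920}$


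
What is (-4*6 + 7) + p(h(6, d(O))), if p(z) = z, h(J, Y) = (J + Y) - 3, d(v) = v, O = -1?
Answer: -15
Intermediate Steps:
h(J, Y) = -3 + J + Y
(-4*6 + 7) + p(h(6, d(O))) = (-4*6 + 7) + (-3 + 6 - 1) = (-24 + 7) + 2 = -17 + 2 = -15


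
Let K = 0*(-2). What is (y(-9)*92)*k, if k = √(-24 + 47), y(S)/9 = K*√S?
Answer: 0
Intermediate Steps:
K = 0
y(S) = 0 (y(S) = 9*(0*√S) = 9*0 = 0)
k = √23 ≈ 4.7958
(y(-9)*92)*k = (0*92)*√23 = 0*√23 = 0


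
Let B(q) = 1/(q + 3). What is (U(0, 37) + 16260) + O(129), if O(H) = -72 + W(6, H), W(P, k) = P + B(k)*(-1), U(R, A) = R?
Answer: 2137607/132 ≈ 16194.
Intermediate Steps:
B(q) = 1/(3 + q)
W(P, k) = P - 1/(3 + k)
O(H) = -72 + (17 + 6*H)/(3 + H) (O(H) = -72 + (-1 + 6*(3 + H))/(3 + H) = -72 + (-1 + (18 + 6*H))/(3 + H) = -72 + (17 + 6*H)/(3 + H))
(U(0, 37) + 16260) + O(129) = (0 + 16260) + (-199 - 66*129)/(3 + 129) = 16260 + (-199 - 8514)/132 = 16260 + (1/132)*(-8713) = 16260 - 8713/132 = 2137607/132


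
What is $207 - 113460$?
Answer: $-113253$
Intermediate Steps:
$207 - 113460 = -113253$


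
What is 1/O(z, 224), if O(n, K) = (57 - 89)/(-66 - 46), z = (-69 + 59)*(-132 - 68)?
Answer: 7/2 ≈ 3.5000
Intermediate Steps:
z = 2000 (z = -10*(-200) = 2000)
O(n, K) = 2/7 (O(n, K) = -32/(-112) = -32*(-1/112) = 2/7)
1/O(z, 224) = 1/(2/7) = 7/2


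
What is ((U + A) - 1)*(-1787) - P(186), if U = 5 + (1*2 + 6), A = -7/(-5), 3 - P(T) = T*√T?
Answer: -119744/5 + 186*√186 ≈ -21412.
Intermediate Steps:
P(T) = 3 - T^(3/2) (P(T) = 3 - T*√T = 3 - T^(3/2))
A = 7/5 (A = -7*(-⅕) = 7/5 ≈ 1.4000)
U = 13 (U = 5 + (2 + 6) = 5 + 8 = 13)
((U + A) - 1)*(-1787) - P(186) = ((13 + 7/5) - 1)*(-1787) - (3 - 186^(3/2)) = (72/5 - 1)*(-1787) - (3 - 186*√186) = (67/5)*(-1787) - (3 - 186*√186) = -119729/5 + (-3 + 186*√186) = -119744/5 + 186*√186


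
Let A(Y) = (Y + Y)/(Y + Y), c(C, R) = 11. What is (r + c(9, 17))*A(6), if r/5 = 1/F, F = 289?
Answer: 3184/289 ≈ 11.017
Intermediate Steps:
A(Y) = 1 (A(Y) = (2*Y)/((2*Y)) = (2*Y)*(1/(2*Y)) = 1)
r = 5/289 ≈ 0.017301
(r + c(9, 17))*A(6) = (5/289 + 11)*1 = (3184/289)*1 = 3184/289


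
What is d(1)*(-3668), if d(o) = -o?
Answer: 3668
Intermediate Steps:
d(1)*(-3668) = -1*1*(-3668) = -1*(-3668) = 3668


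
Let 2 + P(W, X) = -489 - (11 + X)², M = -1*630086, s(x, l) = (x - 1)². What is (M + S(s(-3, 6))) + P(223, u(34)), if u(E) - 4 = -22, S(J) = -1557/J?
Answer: -10091573/16 ≈ -6.3072e+5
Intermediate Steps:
s(x, l) = (-1 + x)²
u(E) = -18 (u(E) = 4 - 22 = -18)
M = -630086
P(W, X) = -491 - (11 + X)² (P(W, X) = -2 + (-489 - (11 + X)²) = -491 - (11 + X)²)
(M + S(s(-3, 6))) + P(223, u(34)) = (-630086 - 1557/(-1 - 3)²) + (-491 - (11 - 18)²) = (-630086 - 1557/((-4)²)) + (-491 - 1*(-7)²) = (-630086 - 1557/16) + (-491 - 1*49) = (-630086 - 1557*1/16) + (-491 - 49) = (-630086 - 1557/16) - 540 = -10082933/16 - 540 = -10091573/16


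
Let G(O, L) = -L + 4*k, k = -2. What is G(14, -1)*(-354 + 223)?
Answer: 917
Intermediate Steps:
G(O, L) = -8 - L (G(O, L) = -L + 4*(-2) = -L - 8 = -8 - L)
G(14, -1)*(-354 + 223) = (-8 - 1*(-1))*(-354 + 223) = (-8 + 1)*(-131) = -7*(-131) = 917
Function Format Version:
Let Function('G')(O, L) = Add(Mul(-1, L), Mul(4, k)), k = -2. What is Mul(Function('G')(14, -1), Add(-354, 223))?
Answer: 917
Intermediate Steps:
Function('G')(O, L) = Add(-8, Mul(-1, L)) (Function('G')(O, L) = Add(Mul(-1, L), Mul(4, -2)) = Add(Mul(-1, L), -8) = Add(-8, Mul(-1, L)))
Mul(Function('G')(14, -1), Add(-354, 223)) = Mul(Add(-8, Mul(-1, -1)), Add(-354, 223)) = Mul(Add(-8, 1), -131) = Mul(-7, -131) = 917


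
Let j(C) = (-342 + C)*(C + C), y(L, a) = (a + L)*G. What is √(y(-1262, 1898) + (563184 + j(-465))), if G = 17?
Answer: √1324506 ≈ 1150.9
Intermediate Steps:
y(L, a) = 17*L + 17*a (y(L, a) = (a + L)*17 = (L + a)*17 = 17*L + 17*a)
j(C) = 2*C*(-342 + C) (j(C) = (-342 + C)*(2*C) = 2*C*(-342 + C))
√(y(-1262, 1898) + (563184 + j(-465))) = √((17*(-1262) + 17*1898) + (563184 + 2*(-465)*(-342 - 465))) = √((-21454 + 32266) + (563184 + 2*(-465)*(-807))) = √(10812 + (563184 + 750510)) = √(10812 + 1313694) = √1324506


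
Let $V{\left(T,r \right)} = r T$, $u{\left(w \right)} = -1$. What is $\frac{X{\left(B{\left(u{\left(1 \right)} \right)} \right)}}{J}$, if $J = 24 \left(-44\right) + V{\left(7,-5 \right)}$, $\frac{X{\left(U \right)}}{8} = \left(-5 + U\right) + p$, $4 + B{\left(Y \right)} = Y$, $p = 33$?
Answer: $- \frac{184}{1091} \approx -0.16865$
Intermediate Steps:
$V{\left(T,r \right)} = T r$
$B{\left(Y \right)} = -4 + Y$
$X{\left(U \right)} = 224 + 8 U$ ($X{\left(U \right)} = 8 \left(\left(-5 + U\right) + 33\right) = 8 \left(28 + U\right) = 224 + 8 U$)
$J = -1091$ ($J = 24 \left(-44\right) + 7 \left(-5\right) = -1056 - 35 = -1091$)
$\frac{X{\left(B{\left(u{\left(1 \right)} \right)} \right)}}{J} = \frac{224 + 8 \left(-4 - 1\right)}{-1091} = \left(224 + 8 \left(-5\right)\right) \left(- \frac{1}{1091}\right) = \left(224 - 40\right) \left(- \frac{1}{1091}\right) = 184 \left(- \frac{1}{1091}\right) = - \frac{184}{1091}$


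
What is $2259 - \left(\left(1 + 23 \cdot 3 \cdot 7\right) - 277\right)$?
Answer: $2052$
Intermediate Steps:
$2259 - \left(\left(1 + 23 \cdot 3 \cdot 7\right) - 277\right) = 2259 - \left(\left(1 + 23 \cdot 21\right) - 277\right) = 2259 - \left(\left(1 + 483\right) - 277\right) = 2259 - \left(484 - 277\right) = 2259 - 207 = 2052$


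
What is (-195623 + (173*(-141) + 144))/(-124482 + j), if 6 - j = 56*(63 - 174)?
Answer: 54968/29565 ≈ 1.8592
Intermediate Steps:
j = 6222 (j = 6 - 56*(63 - 174) = 6 - 56*(-111) = 6 - 1*(-6216) = 6 + 6216 = 6222)
(-195623 + (173*(-141) + 144))/(-124482 + j) = (-195623 + (173*(-141) + 144))/(-124482 + 6222) = (-195623 + (-24393 + 144))/(-118260) = (-195623 - 24249)*(-1/118260) = -219872*(-1/118260) = 54968/29565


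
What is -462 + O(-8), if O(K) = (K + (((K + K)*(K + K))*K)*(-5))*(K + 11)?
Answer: 30234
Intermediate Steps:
O(K) = (11 + K)*(K - 20*K³) (O(K) = (K + (((2*K)*(2*K))*K)*(-5))*(11 + K) = (K + ((4*K²)*K)*(-5))*(11 + K) = (K + (4*K³)*(-5))*(11 + K) = (K - 20*K³)*(11 + K) = (11 + K)*(K - 20*K³))
-462 + O(-8) = -462 - 8*(11 - 8 - 220*(-8)² - 20*(-8)³) = -462 - 8*(11 - 8 - 220*64 - 20*(-512)) = -462 - 8*(11 - 8 - 14080 + 10240) = -462 - 8*(-3837) = -462 + 30696 = 30234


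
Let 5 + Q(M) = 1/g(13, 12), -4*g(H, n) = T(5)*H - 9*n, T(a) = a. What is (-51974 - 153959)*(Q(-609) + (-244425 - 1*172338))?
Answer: 3690529411660/43 ≈ 8.5826e+10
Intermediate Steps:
g(H, n) = -5*H/4 + 9*n/4 (g(H, n) = -(5*H - 9*n)/4 = -(-9*n + 5*H)/4 = -5*H/4 + 9*n/4)
Q(M) = -211/43 (Q(M) = -5 + 1/(-5/4*13 + (9/4)*12) = -5 + 1/(-65/4 + 27) = -5 + 1/(43/4) = -5 + 4/43 = -211/43)
(-51974 - 153959)*(Q(-609) + (-244425 - 1*172338)) = (-51974 - 153959)*(-211/43 + (-244425 - 1*172338)) = -205933*(-211/43 + (-244425 - 172338)) = -205933*(-211/43 - 416763) = -205933*(-17921020/43) = 3690529411660/43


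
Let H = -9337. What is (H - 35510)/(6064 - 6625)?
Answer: 1359/17 ≈ 79.941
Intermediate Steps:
(H - 35510)/(6064 - 6625) = (-9337 - 35510)/(6064 - 6625) = -44847/(-561) = -44847*(-1/561) = 1359/17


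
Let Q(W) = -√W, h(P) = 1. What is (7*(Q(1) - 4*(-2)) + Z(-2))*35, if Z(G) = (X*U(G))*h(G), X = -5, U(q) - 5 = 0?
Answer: 840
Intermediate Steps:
U(q) = 5 (U(q) = 5 + 0 = 5)
Z(G) = -25 (Z(G) = -5*5*1 = -25*1 = -25)
(7*(Q(1) - 4*(-2)) + Z(-2))*35 = (7*(-√1 - 4*(-2)) - 25)*35 = (7*(-1*1 + 8) - 25)*35 = (7*(-1 + 8) - 25)*35 = (7*7 - 25)*35 = (49 - 25)*35 = 24*35 = 840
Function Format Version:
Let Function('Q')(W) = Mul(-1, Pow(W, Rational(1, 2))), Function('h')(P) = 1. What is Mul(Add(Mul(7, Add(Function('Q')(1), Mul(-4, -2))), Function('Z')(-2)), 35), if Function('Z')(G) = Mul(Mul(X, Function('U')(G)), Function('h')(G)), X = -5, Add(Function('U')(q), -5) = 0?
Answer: 840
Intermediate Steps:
Function('U')(q) = 5 (Function('U')(q) = Add(5, 0) = 5)
Function('Z')(G) = -25 (Function('Z')(G) = Mul(Mul(-5, 5), 1) = Mul(-25, 1) = -25)
Mul(Add(Mul(7, Add(Function('Q')(1), Mul(-4, -2))), Function('Z')(-2)), 35) = Mul(Add(Mul(7, Add(Mul(-1, Pow(1, Rational(1, 2))), Mul(-4, -2))), -25), 35) = Mul(Add(Mul(7, Add(Mul(-1, 1), 8)), -25), 35) = Mul(Add(Mul(7, Add(-1, 8)), -25), 35) = Mul(Add(Mul(7, 7), -25), 35) = Mul(Add(49, -25), 35) = Mul(24, 35) = 840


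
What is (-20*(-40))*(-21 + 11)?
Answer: -8000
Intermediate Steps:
(-20*(-40))*(-21 + 11) = 800*(-10) = -8000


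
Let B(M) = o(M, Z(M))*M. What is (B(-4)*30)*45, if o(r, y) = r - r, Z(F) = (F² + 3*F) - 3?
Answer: 0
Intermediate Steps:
Z(F) = -3 + F² + 3*F
o(r, y) = 0
B(M) = 0 (B(M) = 0*M = 0)
(B(-4)*30)*45 = (0*30)*45 = 0*45 = 0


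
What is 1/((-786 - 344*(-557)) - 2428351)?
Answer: -1/2237529 ≈ -4.4692e-7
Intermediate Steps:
1/((-786 - 344*(-557)) - 2428351) = 1/((-786 + 191608) - 2428351) = 1/(190822 - 2428351) = 1/(-2237529) = -1/2237529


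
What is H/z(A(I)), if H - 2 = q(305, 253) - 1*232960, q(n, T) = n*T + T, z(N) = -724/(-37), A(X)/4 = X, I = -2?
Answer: -1438745/181 ≈ -7948.9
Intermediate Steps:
A(X) = 4*X
z(N) = 724/37 (z(N) = -724*(-1/37) = 724/37)
q(n, T) = T + T*n (q(n, T) = T*n + T = T + T*n)
H = -155540 (H = 2 + (253*(1 + 305) - 1*232960) = 2 + (253*306 - 232960) = 2 + (77418 - 232960) = 2 - 155542 = -155540)
H/z(A(I)) = -155540/724/37 = -155540*37/724 = -1438745/181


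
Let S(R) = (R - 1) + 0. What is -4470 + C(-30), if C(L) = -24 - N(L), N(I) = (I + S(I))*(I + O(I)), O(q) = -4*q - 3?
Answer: 813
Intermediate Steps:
S(R) = -1 + R (S(R) = (-1 + R) + 0 = -1 + R)
O(q) = -3 - 4*q
N(I) = (-1 + 2*I)*(-3 - 3*I) (N(I) = (I + (-1 + I))*(I + (-3 - 4*I)) = (-1 + 2*I)*(-3 - 3*I))
C(L) = -27 + 3*L + 6*L² (C(L) = -24 - (3 - 6*L² - 3*L) = -24 + (-3 + 3*L + 6*L²) = -27 + 3*L + 6*L²)
-4470 + C(-30) = -4470 + (-27 + 3*(-30) + 6*(-30)²) = -4470 + (-27 - 90 + 6*900) = -4470 + (-27 - 90 + 5400) = -4470 + 5283 = 813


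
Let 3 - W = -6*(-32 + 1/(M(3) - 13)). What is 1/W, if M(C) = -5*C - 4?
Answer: -16/3027 ≈ -0.0052858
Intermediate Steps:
M(C) = -4 - 5*C
W = -3027/16 (W = 3 - (-6)*(-32 + 1/((-4 - 5*3) - 13)) = 3 - (-6)*(-32 + 1/((-4 - 15) - 13)) = 3 - (-6)*(-32 + 1/(-19 - 13)) = 3 - (-6)*(-32 + 1/(-32)) = 3 - (-6)*(-32 - 1/32) = 3 - (-6)*(-1025)/32 = 3 - 1*3075/16 = 3 - 3075/16 = -3027/16 ≈ -189.19)
1/W = 1/(-3027/16) = -16/3027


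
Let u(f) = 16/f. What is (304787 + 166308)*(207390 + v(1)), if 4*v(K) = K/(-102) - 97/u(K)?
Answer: 318891745375475/3264 ≈ 9.7700e+10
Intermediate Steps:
v(K) = -4955*K/3264 (v(K) = (K/(-102) - 97*K/16)/4 = (K*(-1/102) - 97*K/16)/4 = (-K/102 - 97*K/16)/4 = (-4955*K/816)/4 = -4955*K/3264)
(304787 + 166308)*(207390 + v(1)) = (304787 + 166308)*(207390 - 4955/3264*1) = 471095*(207390 - 4955/3264) = 471095*(676916005/3264) = 318891745375475/3264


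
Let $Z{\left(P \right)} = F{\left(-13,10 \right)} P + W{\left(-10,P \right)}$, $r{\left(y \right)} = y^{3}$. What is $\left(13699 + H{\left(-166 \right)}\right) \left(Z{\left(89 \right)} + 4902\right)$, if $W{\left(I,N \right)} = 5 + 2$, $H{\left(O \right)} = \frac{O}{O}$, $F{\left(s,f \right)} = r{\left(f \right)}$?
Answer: $1286553300$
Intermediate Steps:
$F{\left(s,f \right)} = f^{3}$
$H{\left(O \right)} = 1$
$W{\left(I,N \right)} = 7$
$Z{\left(P \right)} = 7 + 1000 P$ ($Z{\left(P \right)} = 10^{3} P + 7 = 1000 P + 7 = 7 + 1000 P$)
$\left(13699 + H{\left(-166 \right)}\right) \left(Z{\left(89 \right)} + 4902\right) = \left(13699 + 1\right) \left(\left(7 + 1000 \cdot 89\right) + 4902\right) = 13700 \left(\left(7 + 89000\right) + 4902\right) = 13700 \left(89007 + 4902\right) = 13700 \cdot 93909 = 1286553300$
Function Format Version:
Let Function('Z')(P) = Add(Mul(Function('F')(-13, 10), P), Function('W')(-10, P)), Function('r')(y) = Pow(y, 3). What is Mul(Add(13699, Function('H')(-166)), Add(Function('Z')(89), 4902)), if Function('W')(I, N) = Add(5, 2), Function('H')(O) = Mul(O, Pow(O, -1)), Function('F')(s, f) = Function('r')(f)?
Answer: 1286553300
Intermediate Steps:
Function('F')(s, f) = Pow(f, 3)
Function('H')(O) = 1
Function('W')(I, N) = 7
Function('Z')(P) = Add(7, Mul(1000, P)) (Function('Z')(P) = Add(Mul(Pow(10, 3), P), 7) = Add(Mul(1000, P), 7) = Add(7, Mul(1000, P)))
Mul(Add(13699, Function('H')(-166)), Add(Function('Z')(89), 4902)) = Mul(Add(13699, 1), Add(Add(7, Mul(1000, 89)), 4902)) = Mul(13700, Add(Add(7, 89000), 4902)) = Mul(13700, Add(89007, 4902)) = Mul(13700, 93909) = 1286553300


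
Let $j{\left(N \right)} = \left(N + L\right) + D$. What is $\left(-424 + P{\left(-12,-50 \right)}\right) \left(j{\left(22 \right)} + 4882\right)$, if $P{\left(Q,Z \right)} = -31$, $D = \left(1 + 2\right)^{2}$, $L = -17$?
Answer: $-2227680$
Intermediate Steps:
$D = 9$ ($D = 3^{2} = 9$)
$j{\left(N \right)} = -8 + N$ ($j{\left(N \right)} = \left(N - 17\right) + 9 = \left(-17 + N\right) + 9 = -8 + N$)
$\left(-424 + P{\left(-12,-50 \right)}\right) \left(j{\left(22 \right)} + 4882\right) = \left(-424 - 31\right) \left(\left(-8 + 22\right) + 4882\right) = - 455 \left(14 + 4882\right) = \left(-455\right) 4896 = -2227680$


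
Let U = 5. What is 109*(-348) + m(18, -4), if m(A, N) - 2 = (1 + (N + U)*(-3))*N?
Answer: -37922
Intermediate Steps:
m(A, N) = 2 + N*(-14 - 3*N) (m(A, N) = 2 + (1 + (N + 5)*(-3))*N = 2 + (1 + (5 + N)*(-3))*N = 2 + (1 + (-15 - 3*N))*N = 2 + (-14 - 3*N)*N = 2 + N*(-14 - 3*N))
109*(-348) + m(18, -4) = 109*(-348) + (2 - 14*(-4) - 3*(-4)**2) = -37932 + (2 + 56 - 3*16) = -37932 + (2 + 56 - 48) = -37932 + 10 = -37922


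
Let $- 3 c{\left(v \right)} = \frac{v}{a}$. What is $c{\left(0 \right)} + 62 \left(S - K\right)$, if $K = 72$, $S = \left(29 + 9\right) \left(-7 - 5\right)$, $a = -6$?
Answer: $-32736$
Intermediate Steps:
$c{\left(v \right)} = \frac{v}{18}$ ($c{\left(v \right)} = - \frac{v \frac{1}{-6}}{3} = - \frac{v \left(- \frac{1}{6}\right)}{3} = - \frac{\left(- \frac{1}{6}\right) v}{3} = \frac{v}{18}$)
$S = -456$ ($S = 38 \left(-12\right) = -456$)
$c{\left(0 \right)} + 62 \left(S - K\right) = \frac{1}{18} \cdot 0 + 62 \left(-456 - 72\right) = 0 + 62 \left(-456 - 72\right) = 0 + 62 \left(-528\right) = 0 - 32736 = -32736$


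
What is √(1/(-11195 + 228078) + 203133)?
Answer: 2*√2388754482607630/216883 ≈ 450.70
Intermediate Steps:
√(1/(-11195 + 228078) + 203133) = √(1/216883 + 203133) = √(44056094440/216883) = 2*√2388754482607630/216883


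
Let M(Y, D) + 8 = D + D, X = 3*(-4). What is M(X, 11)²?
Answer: 196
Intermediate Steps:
X = -12
M(Y, D) = -8 + 2*D (M(Y, D) = -8 + (D + D) = -8 + 2*D)
M(X, 11)² = (-8 + 2*11)² = (-8 + 22)² = 14² = 196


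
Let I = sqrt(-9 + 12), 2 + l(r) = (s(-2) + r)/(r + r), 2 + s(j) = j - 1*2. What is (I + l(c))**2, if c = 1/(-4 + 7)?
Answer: 453/4 - 21*sqrt(3) ≈ 76.877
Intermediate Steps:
s(j) = -4 + j (s(j) = -2 + (j - 1*2) = -2 + (j - 2) = -2 + (-2 + j) = -4 + j)
c = 1/3 ≈ 0.33333
l(r) = -2 + (-6 + r)/(2*r) (l(r) = -2 + ((-4 - 2) + r)/(r + r) = -2 + (-6 + r)/((2*r)) = -2 + (-6 + r)*(1/(2*r)) = -2 + (-6 + r)/(2*r))
I = sqrt(3) ≈ 1.7320
(I + l(c))**2 = (sqrt(3) + (-3/2 - 3/1/3))**2 = (sqrt(3) + (-3/2 - 3*3))**2 = (sqrt(3) + (-3/2 - 9))**2 = (sqrt(3) - 21/2)**2 = (-21/2 + sqrt(3))**2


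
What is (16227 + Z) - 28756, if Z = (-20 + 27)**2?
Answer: -12480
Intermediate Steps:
Z = 49 (Z = 7**2 = 49)
(16227 + Z) - 28756 = (16227 + 49) - 28756 = 16276 - 28756 = -12480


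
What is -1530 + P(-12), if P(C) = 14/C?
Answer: -9187/6 ≈ -1531.2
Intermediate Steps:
-1530 + P(-12) = -1530 + 14/(-12) = -1530 + 14*(-1/12) = -1530 - 7/6 = -9187/6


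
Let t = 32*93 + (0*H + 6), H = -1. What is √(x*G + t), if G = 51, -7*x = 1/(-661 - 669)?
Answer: 3*√586096610/1330 ≈ 54.608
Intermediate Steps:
x = 1/9310 (x = -1/(7*(-661 - 669)) = -⅐/(-1330) = -⅐*(-1/1330) = 1/9310 ≈ 0.00010741)
t = 2982 (t = 32*93 + (0*(-1) + 6) = 2976 + (0 + 6) = 2976 + 6 = 2982)
√(x*G + t) = √((1/9310)*51 + 2982) = √(51/9310 + 2982) = √(27762471/9310) = 3*√586096610/1330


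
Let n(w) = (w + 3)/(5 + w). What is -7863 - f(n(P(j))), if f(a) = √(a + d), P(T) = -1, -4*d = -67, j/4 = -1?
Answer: -7863 - √69/2 ≈ -7867.2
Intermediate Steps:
j = -4 (j = 4*(-1) = -4)
d = 67/4 (d = -¼*(-67) = 67/4 ≈ 16.750)
n(w) = (3 + w)/(5 + w)
f(a) = √(67/4 + a) (f(a) = √(a + 67/4) = √(67/4 + a))
-7863 - f(n(P(j))) = -7863 - √(67 + 4*((3 - 1)/(5 - 1)))/2 = -7863 - √(67 + 4*(2/4))/2 = -7863 - √(67 + 4*((¼)*2))/2 = -7863 - √(67 + 4*(½))/2 = -7863 - √(67 + 2)/2 = -7863 - √69/2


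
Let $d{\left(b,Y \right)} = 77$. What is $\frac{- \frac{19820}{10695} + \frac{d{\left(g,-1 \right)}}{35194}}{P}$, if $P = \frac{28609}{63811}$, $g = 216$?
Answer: $- \frac{145765573063}{35306304054} \approx -4.1286$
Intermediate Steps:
$P = \frac{28609}{63811}$ ($P = 28609 \cdot \frac{1}{63811} = \frac{28609}{63811} \approx 0.44834$)
$\frac{- \frac{19820}{10695} + \frac{d{\left(g,-1 \right)}}{35194}}{P} = \frac{- \frac{19820}{10695} + \frac{77}{35194}}{\frac{28609}{63811}} = \left(\left(-19820\right) \frac{1}{10695} + 77 \cdot \frac{1}{35194}\right) \frac{63811}{28609} = \left(- \frac{3964}{2139} + \frac{77}{35194}\right) \frac{63811}{28609} = \left(- \frac{139344313}{75279966}\right) \frac{63811}{28609} = - \frac{145765573063}{35306304054}$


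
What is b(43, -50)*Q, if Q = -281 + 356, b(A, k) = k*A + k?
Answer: -165000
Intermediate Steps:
b(A, k) = k + A*k (b(A, k) = A*k + k = k + A*k)
Q = 75
b(43, -50)*Q = -50*(1 + 43)*75 = -50*44*75 = -2200*75 = -165000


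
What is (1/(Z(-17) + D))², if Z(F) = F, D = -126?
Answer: 1/20449 ≈ 4.8902e-5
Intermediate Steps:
(1/(Z(-17) + D))² = (1/(-17 - 126))² = (1/(-143))² = (-1/143)² = 1/20449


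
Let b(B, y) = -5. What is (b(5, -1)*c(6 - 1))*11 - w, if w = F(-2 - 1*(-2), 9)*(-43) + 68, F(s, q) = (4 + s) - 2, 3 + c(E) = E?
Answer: -92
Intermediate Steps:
c(E) = -3 + E
F(s, q) = 2 + s
w = -18 (w = (2 + (-2 - 1*(-2)))*(-43) + 68 = (2 + (-2 + 2))*(-43) + 68 = (2 + 0)*(-43) + 68 = 2*(-43) + 68 = -86 + 68 = -18)
(b(5, -1)*c(6 - 1))*11 - w = -5*(-3 + (6 - 1))*11 - 1*(-18) = -5*(-3 + 5)*11 + 18 = -5*2*11 + 18 = -10*11 + 18 = -110 + 18 = -92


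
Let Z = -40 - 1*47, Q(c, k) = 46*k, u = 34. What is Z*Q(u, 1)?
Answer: -4002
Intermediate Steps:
Z = -87 (Z = -40 - 47 = -87)
Z*Q(u, 1) = -4002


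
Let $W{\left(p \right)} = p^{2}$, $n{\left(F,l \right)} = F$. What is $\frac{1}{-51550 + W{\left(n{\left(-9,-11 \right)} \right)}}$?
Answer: $- \frac{1}{51469} \approx -1.9429 \cdot 10^{-5}$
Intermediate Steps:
$\frac{1}{-51550 + W{\left(n{\left(-9,-11 \right)} \right)}} = \frac{1}{-51550 + \left(-9\right)^{2}} = \frac{1}{-51550 + 81} = \frac{1}{-51469} = - \frac{1}{51469}$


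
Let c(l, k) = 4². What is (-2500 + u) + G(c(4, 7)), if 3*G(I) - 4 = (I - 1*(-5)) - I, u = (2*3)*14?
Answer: -2413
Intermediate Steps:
c(l, k) = 16
u = 84 (u = 6*14 = 84)
G(I) = 3 (G(I) = 4/3 + ((I - 1*(-5)) - I)/3 = 4/3 + ((I + 5) - I)/3 = 4/3 + ((5 + I) - I)/3 = 4/3 + (⅓)*5 = 4/3 + 5/3 = 3)
(-2500 + u) + G(c(4, 7)) = (-2500 + 84) + 3 = -2416 + 3 = -2413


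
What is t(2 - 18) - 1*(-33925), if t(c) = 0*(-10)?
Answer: 33925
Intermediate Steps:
t(c) = 0
t(2 - 18) - 1*(-33925) = 0 - 1*(-33925) = 0 + 33925 = 33925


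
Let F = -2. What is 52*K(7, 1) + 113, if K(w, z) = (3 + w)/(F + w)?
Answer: 217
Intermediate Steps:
K(w, z) = (3 + w)/(-2 + w)
52*K(7, 1) + 113 = 52*((3 + 7)/(-2 + 7)) + 113 = 52*(10/5) + 113 = 52*((1/5)*10) + 113 = 52*2 + 113 = 104 + 113 = 217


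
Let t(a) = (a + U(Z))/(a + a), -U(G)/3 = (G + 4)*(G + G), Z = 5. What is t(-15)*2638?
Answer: 25061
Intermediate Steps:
U(G) = -6*G*(4 + G) (U(G) = -3*(G + 4)*(G + G) = -3*(4 + G)*2*G = -6*G*(4 + G))
t(a) = (-270 + a)/(2*a) (t(a) = (a - 6*5*(4 + 5))/(a + a) = (a - 6*5*9)/((2*a)) = (a - 270)*(1/(2*a)) = (-270 + a)*(1/(2*a)) = (-270 + a)/(2*a))
t(-15)*2638 = ((1/2)*(-270 - 15)/(-15))*2638 = ((1/2)*(-1/15)*(-285))*2638 = (19/2)*2638 = 25061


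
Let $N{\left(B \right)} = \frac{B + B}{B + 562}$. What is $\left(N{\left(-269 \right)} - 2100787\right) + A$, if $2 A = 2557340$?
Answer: $- \frac{240880819}{293} \approx -8.2212 \cdot 10^{5}$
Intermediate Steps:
$A = 1278670$ ($A = \frac{1}{2} \cdot 2557340 = 1278670$)
$N{\left(B \right)} = \frac{2 B}{562 + B}$
$\left(N{\left(-269 \right)} - 2100787\right) + A = \left(2 \left(-269\right) \frac{1}{562 - 269} - 2100787\right) + 1278670 = \left(2 \left(-269\right) \frac{1}{293} - 2100787\right) + 1278670 = \left(- \frac{538}{293} - 2100787\right) + 1278670 = - \frac{615531129}{293} + 1278670 = - \frac{240880819}{293}$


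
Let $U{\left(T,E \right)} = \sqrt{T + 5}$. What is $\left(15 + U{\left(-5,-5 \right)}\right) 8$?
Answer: $120$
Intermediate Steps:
$U{\left(T,E \right)} = \sqrt{5 + T}$
$\left(15 + U{\left(-5,-5 \right)}\right) 8 = \left(15 + \sqrt{5 - 5}\right) 8 = \left(15 + \sqrt{0}\right) 8 = \left(15 + 0\right) 8 = 15 \cdot 8 = 120$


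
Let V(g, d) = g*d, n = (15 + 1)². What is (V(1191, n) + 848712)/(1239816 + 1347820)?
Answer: 288402/646909 ≈ 0.44582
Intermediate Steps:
n = 256 (n = 16² = 256)
V(g, d) = d*g
(V(1191, n) + 848712)/(1239816 + 1347820) = (256*1191 + 848712)/(1239816 + 1347820) = (304896 + 848712)/2587636 = 1153608*(1/2587636) = 288402/646909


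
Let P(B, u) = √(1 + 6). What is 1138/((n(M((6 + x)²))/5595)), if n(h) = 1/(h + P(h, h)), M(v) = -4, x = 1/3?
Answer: -25468440 + 6367110*√7 ≈ -8.6227e+6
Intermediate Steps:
P(B, u) = √7
x = ⅓ ≈ 0.33333
n(h) = 1/(h + √7)
1138/((n(M((6 + x)²))/5595)) = 1138/((1/(-4 + √7*5595))) = 1138/(((1/5595)/(-4 + √7))) = 1138/((1/(5595*(-4 + √7)))) = 1138*(-22380 + 5595*√7) = -25468440 + 6367110*√7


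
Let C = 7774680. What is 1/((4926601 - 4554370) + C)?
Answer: 1/8146911 ≈ 1.2275e-7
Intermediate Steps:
1/((4926601 - 4554370) + C) = 1/((4926601 - 4554370) + 7774680) = 1/(372231 + 7774680) = 1/8146911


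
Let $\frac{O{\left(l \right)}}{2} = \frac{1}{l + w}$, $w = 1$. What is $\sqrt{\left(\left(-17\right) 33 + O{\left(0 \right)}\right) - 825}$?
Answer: $2 i \sqrt{346} \approx 37.202 i$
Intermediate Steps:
$O{\left(l \right)} = \frac{2}{1 + l}$ ($O{\left(l \right)} = \frac{2}{l + 1} = \frac{2}{1 + l}$)
$\sqrt{\left(\left(-17\right) 33 + O{\left(0 \right)}\right) - 825} = \sqrt{\left(\left(-17\right) 33 + \frac{2}{1 + 0}\right) - 825} = \sqrt{\left(-561 + \frac{2}{1}\right) - 825} = \sqrt{\left(-561 + 2 \cdot 1\right) - 825} = \sqrt{\left(-561 + 2\right) - 825} = \sqrt{-559 - 825} = \sqrt{-1384} = 2 i \sqrt{346}$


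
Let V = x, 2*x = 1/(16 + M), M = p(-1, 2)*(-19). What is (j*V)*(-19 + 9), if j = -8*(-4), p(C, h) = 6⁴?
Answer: 5/769 ≈ 0.0065020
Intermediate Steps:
p(C, h) = 1296
j = 32
M = -24624 (M = 1296*(-19) = -24624)
x = -1/49216 (x = 1/(2*(16 - 24624)) = (½)/(-24608) = (½)*(-1/24608) = -1/49216 ≈ -2.0319e-5)
V = -1/49216 ≈ -2.0319e-5
(j*V)*(-19 + 9) = (32*(-1/49216))*(-19 + 9) = -1/1538*(-10) = 5/769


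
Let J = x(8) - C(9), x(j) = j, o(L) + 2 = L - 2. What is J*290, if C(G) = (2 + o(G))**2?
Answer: -11890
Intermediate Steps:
o(L) = -4 + L (o(L) = -2 + (L - 2) = -2 + (-2 + L) = -4 + L)
C(G) = (-2 + G)**2 (C(G) = (2 + (-4 + G))**2 = (-2 + G)**2)
J = -41 (J = 8 - (-2 + 9)**2 = 8 - 1*7**2 = 8 - 1*49 = 8 - 49 = -41)
J*290 = -41*290 = -11890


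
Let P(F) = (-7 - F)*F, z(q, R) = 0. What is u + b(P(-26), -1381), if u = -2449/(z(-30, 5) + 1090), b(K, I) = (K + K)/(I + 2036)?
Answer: -536203/142790 ≈ -3.7552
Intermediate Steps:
P(F) = F*(-7 - F)
b(K, I) = 2*K/(2036 + I) (b(K, I) = (2*K)/(2036 + I) = 2*K/(2036 + I))
u = -2449/1090 (u = -2449/(0 + 1090) = -2449/1090 ≈ -2.2468)
u + b(P(-26), -1381) = -2449/1090 + 2*(-1*(-26)*(7 - 26))/(2036 - 1381) = -2449/1090 + 2*(-1*(-26)*(-19))/655 = -2449/1090 + 2*(-494)*(1/655) = -2449/1090 - 988/655 = -536203/142790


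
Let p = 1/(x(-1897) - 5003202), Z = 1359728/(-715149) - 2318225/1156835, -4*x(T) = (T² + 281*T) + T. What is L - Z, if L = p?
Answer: 14911350809912469371/3818274921338738229 ≈ 3.9053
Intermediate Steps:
x(T) = -141*T/2 - T²/4 (x(T) = -((T² + 281*T) + T)/4 = -(T² + 282*T)/4 = -141*T/2 - T²/4)
Z = -646171446281/165461878683 (Z = 1359728*(-1/715149) - 2318225*1/1156835 = -1359728/715149 - 463645/231367 = -646171446281/165461878683 ≈ -3.9053)
p = -4/23076463 (p = 1/(-¼*(-1897)*(282 - 1897) - 5003202) = 1/(-¼*(-1897)*(-1615) - 5003202) = 1/(-3063655/4 - 5003202) = 1/(-23076463/4) = -4/23076463 ≈ -1.7334e-7)
L = -4/23076463 ≈ -1.7334e-7
L - Z = -4/23076463 - 1*(-646171446281/165461878683) = -4/23076463 + 646171446281/165461878683 = 14911350809912469371/3818274921338738229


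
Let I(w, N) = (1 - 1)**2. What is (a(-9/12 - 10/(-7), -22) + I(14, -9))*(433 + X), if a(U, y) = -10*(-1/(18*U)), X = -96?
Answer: 47180/171 ≈ 275.91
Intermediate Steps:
I(w, N) = 0 (I(w, N) = 0**2 = 0)
a(U, y) = 5/(9*U) (a(U, y) = -(-5)/(9*U) = 5/(9*U))
(a(-9/12 - 10/(-7), -22) + I(14, -9))*(433 + X) = (5/(9*(-9/12 - 10/(-7))) + 0)*(433 - 96) = (5/(9*(-9*1/12 - 10*(-1/7))) + 0)*337 = (5/(9*(-3/4 + 10/7)) + 0)*337 = (5/(9*(19/28)) + 0)*337 = ((5/9)*(28/19) + 0)*337 = (140/171 + 0)*337 = (140/171)*337 = 47180/171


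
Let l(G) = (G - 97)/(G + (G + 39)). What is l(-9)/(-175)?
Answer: 106/3675 ≈ 0.028844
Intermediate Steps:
l(G) = (-97 + G)/(39 + 2*G) (l(G) = (-97 + G)/(G + (39 + G)) = (-97 + G)/(39 + 2*G))
l(-9)/(-175) = ((-97 - 9)/(39 + 2*(-9)))/(-175) = (-106/(39 - 18))*(-1/175) = (-106/21)*(-1/175) = ((1/21)*(-106))*(-1/175) = -106/21*(-1/175) = 106/3675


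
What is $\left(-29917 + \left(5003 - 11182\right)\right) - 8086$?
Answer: $-44182$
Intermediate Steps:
$\left(-29917 + \left(5003 - 11182\right)\right) - 8086 = \left(-29917 - 6179\right) - 8086 = -36096 - 8086 = -44182$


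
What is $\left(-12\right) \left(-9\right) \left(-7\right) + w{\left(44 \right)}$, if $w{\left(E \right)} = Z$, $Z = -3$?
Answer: $-759$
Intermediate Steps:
$w{\left(E \right)} = -3$
$\left(-12\right) \left(-9\right) \left(-7\right) + w{\left(44 \right)} = \left(-12\right) \left(-9\right) \left(-7\right) - 3 = 108 \left(-7\right) - 3 = -756 - 3 = -759$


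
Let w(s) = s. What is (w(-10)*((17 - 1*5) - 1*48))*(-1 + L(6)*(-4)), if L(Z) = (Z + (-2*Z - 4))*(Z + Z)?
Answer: 172440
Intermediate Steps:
L(Z) = 2*Z*(-4 - Z) (L(Z) = (Z + (-4 - 2*Z))*(2*Z) = (-4 - Z)*(2*Z) = 2*Z*(-4 - Z))
(w(-10)*((17 - 1*5) - 1*48))*(-1 + L(6)*(-4)) = (-10*((17 - 1*5) - 1*48))*(-1 - 2*6*(4 + 6)*(-4)) = (-10*((17 - 5) - 48))*(-1 - 2*6*10*(-4)) = (-10*(12 - 48))*(-1 - 120*(-4)) = (-10*(-36))*(-1 + 480) = 360*479 = 172440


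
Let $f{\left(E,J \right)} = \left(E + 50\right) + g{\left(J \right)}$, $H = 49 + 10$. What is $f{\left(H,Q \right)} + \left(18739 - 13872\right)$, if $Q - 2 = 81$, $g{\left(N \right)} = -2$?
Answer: $4974$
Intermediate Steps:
$Q = 83$ ($Q = 2 + 81 = 83$)
$H = 59$
$f{\left(E,J \right)} = 48 + E$ ($f{\left(E,J \right)} = \left(E + 50\right) - 2 = \left(50 + E\right) - 2 = 48 + E$)
$f{\left(H,Q \right)} + \left(18739 - 13872\right) = \left(48 + 59\right) + \left(18739 - 13872\right) = 107 + 4867 = 4974$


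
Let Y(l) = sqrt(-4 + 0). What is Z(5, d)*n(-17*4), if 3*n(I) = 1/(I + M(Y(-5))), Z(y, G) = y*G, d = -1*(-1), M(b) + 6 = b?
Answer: -37/1644 - I/1644 ≈ -0.022506 - 0.00060827*I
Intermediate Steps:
Y(l) = 2*I (Y(l) = sqrt(-4) = 2*I)
M(b) = -6 + b
d = 1
Z(y, G) = G*y
n(I) = 1/(3*(-6 + I + 2*I)) (n(I) = 1/(3*(I + (-6 + 2*I))) = 1/(3*(-6 + I + 2*I)))
Z(5, d)*n(-17*4) = (1*5)*(1/(3*(-6 - 17*4 + 2*I))) = 5*(1/(3*(-6 - 68 + 2*I))) = 5*(1/(3*(-74 + 2*I))) = 5*(((-74 - 2*I)/5480)/3) = 5*((-74 - 2*I)/16440) = (-74 - 2*I)/3288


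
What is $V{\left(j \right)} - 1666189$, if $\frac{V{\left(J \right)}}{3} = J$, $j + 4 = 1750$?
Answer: $-1660951$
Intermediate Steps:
$j = 1746$ ($j = -4 + 1750 = 1746$)
$V{\left(J \right)} = 3 J$
$V{\left(j \right)} - 1666189 = 3 \cdot 1746 - 1666189 = 5238 - 1666189 = -1660951$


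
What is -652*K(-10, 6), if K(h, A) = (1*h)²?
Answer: -65200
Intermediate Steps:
K(h, A) = h²
-652*K(-10, 6) = -652*(-10)² = -652*100 = -65200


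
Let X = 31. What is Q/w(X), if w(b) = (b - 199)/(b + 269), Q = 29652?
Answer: -52950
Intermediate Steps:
w(b) = (-199 + b)/(269 + b)
Q/w(X) = 29652/(((-199 + 31)/(269 + 31))) = 29652/((-168/300)) = 29652/(((1/300)*(-168))) = 29652/(-14/25) = 29652*(-25/14) = -52950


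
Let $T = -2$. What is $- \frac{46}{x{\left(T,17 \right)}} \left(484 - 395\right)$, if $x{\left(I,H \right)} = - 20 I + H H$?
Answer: $- \frac{4094}{329} \approx -12.444$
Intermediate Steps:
$x{\left(I,H \right)} = H^{2} - 20 I$ ($x{\left(I,H \right)} = - 20 I + H^{2} = H^{2} - 20 I$)
$- \frac{46}{x{\left(T,17 \right)}} \left(484 - 395\right) = - \frac{46}{17^{2} - -40} \left(484 - 395\right) = - \frac{46}{289 + 40} \cdot 89 = - \frac{46}{329} \cdot 89 = \left(-46\right) \frac{1}{329} \cdot 89 = \left(- \frac{46}{329}\right) 89 = - \frac{4094}{329}$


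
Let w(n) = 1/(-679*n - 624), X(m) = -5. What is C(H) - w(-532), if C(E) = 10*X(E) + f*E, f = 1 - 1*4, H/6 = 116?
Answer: -770971353/360604 ≈ -2138.0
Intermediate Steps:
H = 696 (H = 6*116 = 696)
f = -3 (f = 1 - 4 = -3)
w(n) = 1/(-624 - 679*n)
C(E) = -50 - 3*E (C(E) = 10*(-5) - 3*E = -50 - 3*E)
C(H) - w(-532) = (-50 - 3*696) - (-1)/(624 + 679*(-532)) = (-50 - 2088) - (-1)/(624 - 361228) = -2138 - (-1)/(-360604) = -2138 - (-1)*(-1)/360604 = -2138 - 1*1/360604 = -2138 - 1/360604 = -770971353/360604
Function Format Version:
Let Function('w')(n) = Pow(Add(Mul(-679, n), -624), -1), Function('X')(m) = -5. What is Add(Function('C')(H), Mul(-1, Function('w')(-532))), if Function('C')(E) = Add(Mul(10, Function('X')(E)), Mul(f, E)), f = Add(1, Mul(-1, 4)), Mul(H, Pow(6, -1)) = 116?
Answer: Rational(-770971353, 360604) ≈ -2138.0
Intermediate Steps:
H = 696 (H = Mul(6, 116) = 696)
f = -3 (f = Add(1, -4) = -3)
Function('w')(n) = Pow(Add(-624, Mul(-679, n)), -1)
Function('C')(E) = Add(-50, Mul(-3, E)) (Function('C')(E) = Add(Mul(10, -5), Mul(-3, E)) = Add(-50, Mul(-3, E)))
Add(Function('C')(H), Mul(-1, Function('w')(-532))) = Add(Add(-50, Mul(-3, 696)), Mul(-1, Mul(-1, Pow(Add(624, Mul(679, -532)), -1)))) = Add(Add(-50, -2088), Mul(-1, Mul(-1, Pow(Add(624, -361228), -1)))) = Add(-2138, Mul(-1, Mul(-1, Pow(-360604, -1)))) = Add(-2138, Mul(-1, Mul(-1, Rational(-1, 360604)))) = Add(-2138, Mul(-1, Rational(1, 360604))) = Add(-2138, Rational(-1, 360604)) = Rational(-770971353, 360604)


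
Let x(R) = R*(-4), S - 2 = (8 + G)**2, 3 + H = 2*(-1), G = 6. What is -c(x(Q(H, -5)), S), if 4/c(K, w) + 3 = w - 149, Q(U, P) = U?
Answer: -2/23 ≈ -0.086957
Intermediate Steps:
H = -5 (H = -3 + 2*(-1) = -3 - 2 = -5)
S = 198 (S = 2 + (8 + 6)**2 = 2 + 14**2 = 2 + 196 = 198)
x(R) = -4*R
c(K, w) = 4/(-152 + w) (c(K, w) = 4/(-3 + (w - 149)) = 4/(-3 + (-149 + w)) = 4/(-152 + w))
-c(x(Q(H, -5)), S) = -4/(-152 + 198) = -4/46 = -1*2/23 = -2/23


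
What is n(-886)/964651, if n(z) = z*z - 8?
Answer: 784988/964651 ≈ 0.81375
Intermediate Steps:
n(z) = -8 + z² (n(z) = z² - 8 = -8 + z²)
n(-886)/964651 = (-8 + (-886)²)/964651 = (-8 + 784996)*(1/964651) = 784988*(1/964651) = 784988/964651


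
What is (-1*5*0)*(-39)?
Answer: 0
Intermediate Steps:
(-1*5*0)*(-39) = -5*0*(-39) = 0*(-39) = 0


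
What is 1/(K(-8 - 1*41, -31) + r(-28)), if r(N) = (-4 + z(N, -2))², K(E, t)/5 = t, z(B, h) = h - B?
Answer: 1/329 ≈ 0.0030395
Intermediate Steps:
K(E, t) = 5*t
r(N) = (-6 - N)² (r(N) = (-4 + (-2 - N))² = (-6 - N)²)
1/(K(-8 - 1*41, -31) + r(-28)) = 1/(5*(-31) + (6 - 28)²) = 1/(-155 + (-22)²) = 1/(-155 + 484) = 1/329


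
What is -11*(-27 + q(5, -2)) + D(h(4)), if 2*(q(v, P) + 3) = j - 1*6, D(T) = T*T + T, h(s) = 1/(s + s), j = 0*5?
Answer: 23241/64 ≈ 363.14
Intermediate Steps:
j = 0
h(s) = 1/(2*s)
D(T) = T + T**2 (D(T) = T**2 + T = T + T**2)
q(v, P) = -6 (q(v, P) = -3 + (0 - 1*6)/2 = -3 + (0 - 6)/2 = -3 + (1/2)*(-6) = -3 - 3 = -6)
-11*(-27 + q(5, -2)) + D(h(4)) = -11*(-27 - 6) + ((1/2)/4)*(1 + (1/2)/4) = -11*(-33) + ((1/2)*(1/4))*(1 + (1/2)*(1/4)) = 363 + (1 + 1/8)/8 = 363 + (1/8)*(9/8) = 363 + 9/64 = 23241/64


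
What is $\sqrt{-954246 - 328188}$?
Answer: $i \sqrt{1282434} \approx 1132.4 i$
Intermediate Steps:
$\sqrt{-954246 - 328188} = \sqrt{-1282434} = i \sqrt{1282434}$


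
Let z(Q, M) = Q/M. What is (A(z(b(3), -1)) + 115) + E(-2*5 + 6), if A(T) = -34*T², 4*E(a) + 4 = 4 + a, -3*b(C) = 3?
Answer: 80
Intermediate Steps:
b(C) = -1 (b(C) = -⅓*3 = -1)
E(a) = a/4 (E(a) = -1 + (4 + a)/4 = -1 + (1 + a/4) = a/4)
(A(z(b(3), -1)) + 115) + E(-2*5 + 6) = (-34*(-1/(-1))² + 115) + (-2*5 + 6)/4 = (-34*(-1*(-1))² + 115) + (-10 + 6)/4 = (-34*1² + 115) + (¼)*(-4) = (-34*1 + 115) - 1 = (-34 + 115) - 1 = 81 - 1 = 80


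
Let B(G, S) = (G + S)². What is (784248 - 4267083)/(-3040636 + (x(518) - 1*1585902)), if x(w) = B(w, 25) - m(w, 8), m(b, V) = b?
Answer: 1160945/1444069 ≈ 0.80394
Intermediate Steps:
x(w) = (25 + w)² - w (x(w) = (w + 25)² - w = (25 + w)² - w)
(784248 - 4267083)/(-3040636 + (x(518) - 1*1585902)) = (784248 - 4267083)/(-3040636 + (((25 + 518)² - 1*518) - 1*1585902)) = -3482835/(-3040636 + ((543² - 518) - 1585902)) = -3482835/(-3040636 + ((294849 - 518) - 1585902)) = -3482835/(-3040636 + (294331 - 1585902)) = -3482835/(-3040636 - 1291571) = -3482835/(-4332207) = -3482835*(-1/4332207) = 1160945/1444069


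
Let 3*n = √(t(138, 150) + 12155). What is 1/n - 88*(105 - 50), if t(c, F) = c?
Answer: -4840 + 3*√12293/12293 ≈ -4840.0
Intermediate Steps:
n = √12293/3 (n = √(138 + 12155)/3 = √12293/3 ≈ 36.958)
1/n - 88*(105 - 50) = 1/(√12293/3) - 88*(105 - 50) = 3*√12293/12293 - 88*55 = 3*√12293/12293 - 4840 = -4840 + 3*√12293/12293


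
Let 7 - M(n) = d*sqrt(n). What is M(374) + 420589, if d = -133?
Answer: 420596 + 133*sqrt(374) ≈ 4.2317e+5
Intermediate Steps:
M(n) = 7 + 133*sqrt(n) (M(n) = 7 - (-133)*sqrt(n) = 7 + 133*sqrt(n))
M(374) + 420589 = (7 + 133*sqrt(374)) + 420589 = 420596 + 133*sqrt(374)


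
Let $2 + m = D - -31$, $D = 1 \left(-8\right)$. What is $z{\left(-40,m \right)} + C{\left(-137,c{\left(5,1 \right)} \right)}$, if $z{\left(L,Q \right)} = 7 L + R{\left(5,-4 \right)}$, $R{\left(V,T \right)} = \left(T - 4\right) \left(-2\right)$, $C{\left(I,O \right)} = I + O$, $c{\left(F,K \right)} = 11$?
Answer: $-390$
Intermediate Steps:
$D = -8$
$R{\left(V,T \right)} = 8 - 2 T$ ($R{\left(V,T \right)} = \left(-4 + T\right) \left(-2\right) = 8 - 2 T$)
$m = 21$ ($m = -2 - -23 = -2 + \left(-8 + 31\right) = -2 + 23 = 21$)
$z{\left(L,Q \right)} = 16 + 7 L$ ($z{\left(L,Q \right)} = 7 L + \left(8 - -8\right) = 7 L + \left(8 + 8\right) = 7 L + 16 = 16 + 7 L$)
$z{\left(-40,m \right)} + C{\left(-137,c{\left(5,1 \right)} \right)} = \left(16 + 7 \left(-40\right)\right) + \left(-137 + 11\right) = \left(16 - 280\right) - 126 = -264 - 126 = -390$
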